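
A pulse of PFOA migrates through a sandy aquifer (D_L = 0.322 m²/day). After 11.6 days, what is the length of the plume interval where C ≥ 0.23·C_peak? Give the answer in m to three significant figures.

9.37 m

The plume is Gaussian with σ = √(2Dt) = √(2 × 0.322 × 11.6) = 2.733 m.
C/C_peak = exp(−Δx²/(2σ²)) = 0.23 ⇒ Δx = σ·√(−2 ln 0.23) = 2.733 × 1.714 = 4.684 m.
Width = 2Δx = 9.37 m.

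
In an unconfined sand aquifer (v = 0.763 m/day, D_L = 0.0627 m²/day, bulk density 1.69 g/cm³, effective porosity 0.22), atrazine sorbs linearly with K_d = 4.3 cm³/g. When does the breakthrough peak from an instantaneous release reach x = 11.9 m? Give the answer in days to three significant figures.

Retardation factor R = 1 + ρ_b·K_d/n = 1 + 1.69 × 4.3/0.22 = 34.03.
Sorption retards both mechanisms: v_R = v/R = 0.02242 m/day, D_R = D/R = 0.001842 m²/day.
Peak time from v_R²t² + 2D_R t − x² = 0: t = (√(D_R² + v_R²x²) − D_R)/v_R².
√(D_R² + v_R²x²) = √(0.001842² + 0.02242² × 11.9²) = 0.2668; v_R² = 0.0005027.
t = (0.2668 − 0.001842)/0.0005027 = 527 days.

527 days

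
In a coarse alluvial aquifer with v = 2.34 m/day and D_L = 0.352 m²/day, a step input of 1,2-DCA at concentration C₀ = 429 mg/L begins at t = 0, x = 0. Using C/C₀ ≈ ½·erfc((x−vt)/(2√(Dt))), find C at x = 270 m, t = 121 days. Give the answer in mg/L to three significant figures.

For a continuous step input, C/C₀ ≈ ½·erfc((x−vt)/(2√(Dt))).
vt = 2.34 × 121 = 283.14 m and 2√(Dt) = 2√(0.352 × 121) = 13.05 m.
Argument (x−vt)/(2√(Dt)) = (270 − 283.14)/13.05 = -1.007; ½·erfc(-1.007) = 0.9228.
C = 429 × 0.9228 = 396 mg/L.

396 mg/L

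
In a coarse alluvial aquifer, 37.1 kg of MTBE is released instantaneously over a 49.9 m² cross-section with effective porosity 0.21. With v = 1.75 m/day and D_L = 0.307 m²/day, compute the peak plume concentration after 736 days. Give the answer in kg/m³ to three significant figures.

0.0664 kg/m³

The peak of an instantaneous 1D plume sits at x = vt; there the Gaussian factor is 1 and C_max = M/(n_e·A·√(4πDt)), where n_e·A is the pore area the mass is dissolved in.
√(4πDt) = √(4π × 0.307 × 736) = 53.29 m, so C_max = 37.1/(0.21 × 49.9 × 53.29) = 0.0664 kg/m³.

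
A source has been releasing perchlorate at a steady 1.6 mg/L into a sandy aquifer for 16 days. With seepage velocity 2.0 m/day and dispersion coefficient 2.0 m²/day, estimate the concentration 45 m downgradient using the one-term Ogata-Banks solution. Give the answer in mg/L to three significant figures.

For a continuous step input, C/C₀ ≈ ½·erfc((x−vt)/(2√(Dt))).
vt = 2.0 × 16 = 32 m and 2√(Dt) = 2√(2.0 × 16) = 11.31 m.
Argument (x−vt)/(2√(Dt)) = (45 − 32)/11.31 = 1.149; ½·erfc(1.149) = 0.05209.
C = 1.6 × 0.05209 = 0.0833 mg/L.

0.0833 mg/L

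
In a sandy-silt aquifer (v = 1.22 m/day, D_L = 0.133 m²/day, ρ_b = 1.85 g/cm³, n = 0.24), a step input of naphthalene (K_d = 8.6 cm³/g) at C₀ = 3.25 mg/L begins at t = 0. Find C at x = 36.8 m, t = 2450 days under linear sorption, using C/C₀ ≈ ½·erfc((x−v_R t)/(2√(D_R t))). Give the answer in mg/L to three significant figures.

3.23 mg/L

Retardation factor R = 1 + ρ_b·K_d/n = 1 + 1.85 × 8.6/0.24 = 67.29.
Sorption retards both mechanisms: v_R = v/R = 0.01813 m/day, D_R = D/R = 0.001977 m²/day.
v_R·t = 0.01813 × 2450 = 44.4185 m; 2√(D_R t) = 4.402 m; argument = (36.8 − 44.4185)/4.402 = -1.731.
C = C₀ × ½·erfc(-1.731) = 3.25 × 0.9928 = 3.23 mg/L.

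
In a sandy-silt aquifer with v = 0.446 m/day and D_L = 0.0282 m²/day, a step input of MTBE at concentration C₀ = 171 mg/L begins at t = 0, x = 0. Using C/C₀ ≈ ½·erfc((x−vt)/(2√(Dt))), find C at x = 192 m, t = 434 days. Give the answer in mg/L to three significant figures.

107 mg/L

For a continuous step input, C/C₀ ≈ ½·erfc((x−vt)/(2√(Dt))).
vt = 0.446 × 434 = 193.564 m and 2√(Dt) = 2√(0.0282 × 434) = 6.997 m.
Argument (x−vt)/(2√(Dt)) = (192 − 193.564)/6.997 = -0.2235; ½·erfc(-0.2235) = 0.6240.
C = 171 × 0.6240 = 107 mg/L.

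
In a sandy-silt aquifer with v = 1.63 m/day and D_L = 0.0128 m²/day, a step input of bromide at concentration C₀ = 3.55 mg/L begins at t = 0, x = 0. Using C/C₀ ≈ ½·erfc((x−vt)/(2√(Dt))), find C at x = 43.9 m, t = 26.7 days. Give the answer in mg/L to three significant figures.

1.15 mg/L

For a continuous step input, C/C₀ ≈ ½·erfc((x−vt)/(2√(Dt))).
vt = 1.63 × 26.7 = 43.521 m and 2√(Dt) = 2√(0.0128 × 26.7) = 1.169 m.
Argument (x−vt)/(2√(Dt)) = (43.9 − 43.521)/1.169 = 0.3242; ½·erfc(0.3242) = 0.3233.
C = 3.55 × 0.3233 = 1.15 mg/L.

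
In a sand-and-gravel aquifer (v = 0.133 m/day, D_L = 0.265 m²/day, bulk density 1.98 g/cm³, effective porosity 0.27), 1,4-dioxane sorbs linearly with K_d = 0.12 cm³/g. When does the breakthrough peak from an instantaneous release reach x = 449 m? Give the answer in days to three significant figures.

Retardation factor R = 1 + ρ_b·K_d/n = 1 + 1.98 × 0.12/0.27 = 1.880.
Sorption retards both mechanisms: v_R = v/R = 0.07074 m/day, D_R = D/R = 0.1410 m²/day.
Peak time from v_R²t² + 2D_R t − x² = 0: t = (√(D_R² + v_R²x²) − D_R)/v_R².
√(D_R² + v_R²x²) = √(0.1410² + 0.07074² × 449²) = 31.76; v_R² = 0.005004.
t = (31.76 − 0.1410)/0.005004 = 6320 days.

6320 days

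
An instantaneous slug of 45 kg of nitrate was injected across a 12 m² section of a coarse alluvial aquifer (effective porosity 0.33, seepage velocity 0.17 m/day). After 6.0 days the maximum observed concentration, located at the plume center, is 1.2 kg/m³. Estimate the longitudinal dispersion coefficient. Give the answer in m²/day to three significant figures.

At the plume center C_max = M/(n_e·A·√(4πDt)), so D = M²/(4πt·(n_e·A·C_max)²).
n_e·A·C_max = 0.33 × 12 × 1.2 = 4.752 kg/m.
D = 45²/(4π × 6.0 × 4.752²) = 1.19 m²/day.

1.19 m²/day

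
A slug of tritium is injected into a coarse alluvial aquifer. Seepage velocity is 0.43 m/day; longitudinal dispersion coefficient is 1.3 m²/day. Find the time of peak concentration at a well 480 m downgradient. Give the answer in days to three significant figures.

For the 1D instantaneous-source solution, setting ∂C/∂t = 0 at fixed x gives v²t² + 2Dt − x² = 0, so t = (√(D² + v²x²) − D)/v².
√(D² + v²x²) = √(1.3² + 0.43² × 480²) = 206.4; v² = 0.1849.
t = (206.4 − 1.3)/0.1849 = 1110 days (vs. the pure-advection estimate x/v = 1120 d).

1110 days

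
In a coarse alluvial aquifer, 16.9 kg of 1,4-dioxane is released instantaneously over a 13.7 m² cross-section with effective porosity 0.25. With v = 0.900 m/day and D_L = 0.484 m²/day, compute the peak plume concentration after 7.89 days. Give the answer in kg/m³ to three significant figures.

0.712 kg/m³

The peak of an instantaneous 1D plume sits at x = vt; there the Gaussian factor is 1 and C_max = M/(n_e·A·√(4πDt)), where n_e·A is the pore area the mass is dissolved in.
√(4πDt) = √(4π × 0.484 × 7.89) = 6.927 m, so C_max = 16.9/(0.25 × 13.7 × 6.927) = 0.712 kg/m³.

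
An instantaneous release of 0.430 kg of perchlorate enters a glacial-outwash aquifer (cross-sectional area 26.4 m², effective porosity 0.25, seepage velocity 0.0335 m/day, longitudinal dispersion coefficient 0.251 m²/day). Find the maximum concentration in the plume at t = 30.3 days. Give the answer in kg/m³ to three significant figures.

The peak of an instantaneous 1D plume sits at x = vt; there the Gaussian factor is 1 and C_max = M/(n_e·A·√(4πDt)), where n_e·A is the pore area the mass is dissolved in.
√(4πDt) = √(4π × 0.251 × 30.3) = 9.776 m, so C_max = 0.430/(0.25 × 26.4 × 9.776) = 0.00666 kg/m³.

0.00666 kg/m³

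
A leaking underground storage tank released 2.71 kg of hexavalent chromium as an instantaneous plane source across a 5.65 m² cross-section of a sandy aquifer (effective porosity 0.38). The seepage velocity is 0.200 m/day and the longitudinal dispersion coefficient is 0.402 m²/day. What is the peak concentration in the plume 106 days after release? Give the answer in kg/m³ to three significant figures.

0.0545 kg/m³

The peak of an instantaneous 1D plume sits at x = vt; there the Gaussian factor is 1 and C_max = M/(n_e·A·√(4πDt)), where n_e·A is the pore area the mass is dissolved in.
√(4πDt) = √(4π × 0.402 × 106) = 23.14 m, so C_max = 2.71/(0.38 × 5.65 × 23.14) = 0.0545 kg/m³.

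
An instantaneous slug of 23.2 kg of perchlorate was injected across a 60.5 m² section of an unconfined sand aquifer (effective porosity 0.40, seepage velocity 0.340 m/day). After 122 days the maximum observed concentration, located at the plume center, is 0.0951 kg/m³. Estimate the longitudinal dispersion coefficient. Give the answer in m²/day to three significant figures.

0.0663 m²/day

At the plume center C_max = M/(n_e·A·√(4πDt)), so D = M²/(4πt·(n_e·A·C_max)²).
n_e·A·C_max = 0.40 × 60.5 × 0.0951 = 2.301 kg/m.
D = 23.2²/(4π × 122 × 2.301²) = 0.0663 m²/day.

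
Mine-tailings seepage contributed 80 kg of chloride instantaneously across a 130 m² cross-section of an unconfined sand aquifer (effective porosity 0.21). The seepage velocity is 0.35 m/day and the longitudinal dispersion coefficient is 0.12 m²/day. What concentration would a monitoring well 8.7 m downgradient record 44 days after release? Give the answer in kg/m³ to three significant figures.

0.0429 kg/m³

For an instantaneous plane source, C(x,t) = M/(n_e·A·√(4πDt)) · exp(−(x−vt)²/(4Dt)), with n_e·A the pore (flow) area.
Plume center vt = 0.35 × 44 = 15.4 m, so the well at 8.7 m is 6.7 m upgradient of the peak.
√(4πDt) = 8.146 m, giving peak height M/(n_e·A·√(4πDt)) = 80/(0.21 × 130 × 8.146) = 0.3597 kg/m³.
(x−vt)²/(4Dt) = (-6.7)²/(4 × 0.12 × 44) = 2.125; exp(−2.125) = 0.1194.
C = 0.3597 × 0.1194 = 0.0429 kg/m³.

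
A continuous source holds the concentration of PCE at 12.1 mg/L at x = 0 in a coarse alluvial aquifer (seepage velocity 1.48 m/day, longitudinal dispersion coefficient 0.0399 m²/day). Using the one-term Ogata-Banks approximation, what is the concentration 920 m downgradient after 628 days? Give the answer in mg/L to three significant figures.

For a continuous step input, C/C₀ ≈ ½·erfc((x−vt)/(2√(Dt))).
vt = 1.48 × 628 = 929.44 m and 2√(Dt) = 2√(0.0399 × 628) = 10.01 m.
Argument (x−vt)/(2√(Dt)) = (920 − 929.44)/10.01 = -0.9431; ½·erfc(-0.9431) = 0.9089.
C = 12.1 × 0.9089 = 11.0 mg/L.

11.0 mg/L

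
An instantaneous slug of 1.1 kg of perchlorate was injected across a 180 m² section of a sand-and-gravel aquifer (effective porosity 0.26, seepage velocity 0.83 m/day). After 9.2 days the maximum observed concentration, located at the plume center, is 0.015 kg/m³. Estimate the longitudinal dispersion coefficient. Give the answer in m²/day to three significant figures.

At the plume center C_max = M/(n_e·A·√(4πDt)), so D = M²/(4πt·(n_e·A·C_max)²).
n_e·A·C_max = 0.26 × 180 × 0.015 = 0.7020 kg/m.
D = 1.1²/(4π × 9.2 × 0.7020²) = 0.0212 m²/day.

0.0212 m²/day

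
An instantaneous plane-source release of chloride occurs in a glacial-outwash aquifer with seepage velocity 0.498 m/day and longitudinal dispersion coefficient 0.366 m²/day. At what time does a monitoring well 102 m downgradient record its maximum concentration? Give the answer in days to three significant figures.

203 days

For the 1D instantaneous-source solution, setting ∂C/∂t = 0 at fixed x gives v²t² + 2Dt − x² = 0, so t = (√(D² + v²x²) − D)/v².
√(D² + v²x²) = √(0.366² + 0.498² × 102²) = 50.80; v² = 0.248004.
t = (50.80 − 0.366)/0.248004 = 203 days (vs. the pure-advection estimate x/v = 205 d).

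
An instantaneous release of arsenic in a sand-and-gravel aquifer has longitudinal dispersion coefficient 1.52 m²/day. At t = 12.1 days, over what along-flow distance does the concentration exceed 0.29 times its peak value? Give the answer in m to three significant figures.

The plume is Gaussian with σ = √(2Dt) = √(2 × 1.52 × 12.1) = 6.065 m.
C/C_peak = exp(−Δx²/(2σ²)) = 0.29 ⇒ Δx = σ·√(−2 ln 0.29) = 6.065 × 1.573 = 9.540 m.
Width = 2Δx = 19.1 m.

19.1 m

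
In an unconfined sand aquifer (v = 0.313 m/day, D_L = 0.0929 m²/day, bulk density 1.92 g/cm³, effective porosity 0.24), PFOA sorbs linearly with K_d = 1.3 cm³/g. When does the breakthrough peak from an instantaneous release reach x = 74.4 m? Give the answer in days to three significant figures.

2700 days

Retardation factor R = 1 + ρ_b·K_d/n = 1 + 1.92 × 1.3/0.24 = 11.40.
Sorption retards both mechanisms: v_R = v/R = 0.02746 m/day, D_R = D/R = 0.008149 m²/day.
Peak time from v_R²t² + 2D_R t − x² = 0: t = (√(D_R² + v_R²x²) − D_R)/v_R².
√(D_R² + v_R²x²) = √(0.008149² + 0.02746² × 74.4²) = 2.043; v_R² = 0.0007541.
t = (2.043 − 0.008149)/0.0007541 = 2700 days.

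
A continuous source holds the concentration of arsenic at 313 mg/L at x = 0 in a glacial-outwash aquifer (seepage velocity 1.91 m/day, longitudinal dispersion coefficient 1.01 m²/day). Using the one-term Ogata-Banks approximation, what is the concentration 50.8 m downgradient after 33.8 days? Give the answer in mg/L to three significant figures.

298 mg/L

For a continuous step input, C/C₀ ≈ ½·erfc((x−vt)/(2√(Dt))).
vt = 1.91 × 33.8 = 64.558 m and 2√(Dt) = 2√(1.01 × 33.8) = 11.69 m.
Argument (x−vt)/(2√(Dt)) = (50.8 − 64.558)/11.69 = -1.177; ½·erfc(-1.177) = 0.9520.
C = 313 × 0.9520 = 298 mg/L.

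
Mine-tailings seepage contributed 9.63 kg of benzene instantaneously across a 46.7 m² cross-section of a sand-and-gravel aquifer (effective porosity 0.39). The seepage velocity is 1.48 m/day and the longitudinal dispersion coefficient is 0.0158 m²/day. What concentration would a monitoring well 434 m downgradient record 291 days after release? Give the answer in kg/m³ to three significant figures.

For an instantaneous plane source, C(x,t) = M/(n_e·A·√(4πDt)) · exp(−(x−vt)²/(4Dt)), with n_e·A the pore (flow) area.
Plume center vt = 1.48 × 291 = 430.68 m, so the well at 434 m is 3.32 m downgradient of the peak.
√(4πDt) = 7.601 m, giving peak height M/(n_e·A·√(4πDt)) = 9.63/(0.39 × 46.7 × 7.601) = 0.06956 kg/m³.
(x−vt)²/(4Dt) = (3.32)²/(4 × 0.0158 × 291) = 0.5993; exp(−0.5993) = 0.5492.
C = 0.06956 × 0.5492 = 0.0382 kg/m³.

0.0382 kg/m³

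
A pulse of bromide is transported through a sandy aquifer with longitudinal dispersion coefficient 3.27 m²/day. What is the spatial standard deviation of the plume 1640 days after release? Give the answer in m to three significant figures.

Dispersive spreading gives a Gaussian with σ² = 2Dt; advection only shifts the center.
σ = √(2 × 3.27 × 1640) = 104 m.

104 m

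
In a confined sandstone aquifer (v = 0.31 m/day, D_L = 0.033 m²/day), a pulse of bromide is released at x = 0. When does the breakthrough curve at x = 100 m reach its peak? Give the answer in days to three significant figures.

For the 1D instantaneous-source solution, setting ∂C/∂t = 0 at fixed x gives v²t² + 2Dt − x² = 0, so t = (√(D² + v²x²) − D)/v².
√(D² + v²x²) = √(0.033² + 0.31² × 100²) = 31.00; v² = 0.0961.
t = (31.00 − 0.033)/0.0961 = 322 days (vs. the pure-advection estimate x/v = 323 d).

322 days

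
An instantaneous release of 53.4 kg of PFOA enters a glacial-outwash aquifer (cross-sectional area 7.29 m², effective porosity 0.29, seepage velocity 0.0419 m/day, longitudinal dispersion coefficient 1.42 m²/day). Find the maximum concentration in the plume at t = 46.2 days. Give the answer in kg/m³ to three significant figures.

The peak of an instantaneous 1D plume sits at x = vt; there the Gaussian factor is 1 and C_max = M/(n_e·A·√(4πDt)), where n_e·A is the pore area the mass is dissolved in.
√(4πDt) = √(4π × 1.42 × 46.2) = 28.71 m, so C_max = 53.4/(0.29 × 7.29 × 28.71) = 0.880 kg/m³.

0.880 kg/m³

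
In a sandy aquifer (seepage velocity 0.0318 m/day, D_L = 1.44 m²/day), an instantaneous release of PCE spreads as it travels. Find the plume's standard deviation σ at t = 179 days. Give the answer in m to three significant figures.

22.7 m

Dispersive spreading gives a Gaussian with σ² = 2Dt; advection only shifts the center.
σ = √(2 × 1.44 × 179) = 22.7 m.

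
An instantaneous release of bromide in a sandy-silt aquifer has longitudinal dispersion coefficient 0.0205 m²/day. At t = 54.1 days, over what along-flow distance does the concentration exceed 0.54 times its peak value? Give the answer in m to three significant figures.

The plume is Gaussian with σ = √(2Dt) = √(2 × 0.0205 × 54.1) = 1.489 m.
C/C_peak = exp(−Δx²/(2σ²)) = 0.54 ⇒ Δx = σ·√(−2 ln 0.54) = 1.489 × 1.110 = 1.653 m.
Width = 2Δx = 3.31 m.

3.31 m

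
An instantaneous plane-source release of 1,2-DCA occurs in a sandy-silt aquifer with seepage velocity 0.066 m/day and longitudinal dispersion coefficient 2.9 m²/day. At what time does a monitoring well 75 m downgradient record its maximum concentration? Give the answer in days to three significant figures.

For the 1D instantaneous-source solution, setting ∂C/∂t = 0 at fixed x gives v²t² + 2Dt − x² = 0, so t = (√(D² + v²x²) − D)/v².
√(D² + v²x²) = √(2.9² + 0.066² × 75²) = 5.737; v² = 0.004356.
t = (5.737 − 2.9)/0.004356 = 651 days (vs. the pure-advection estimate x/v = 1140 d).

651 days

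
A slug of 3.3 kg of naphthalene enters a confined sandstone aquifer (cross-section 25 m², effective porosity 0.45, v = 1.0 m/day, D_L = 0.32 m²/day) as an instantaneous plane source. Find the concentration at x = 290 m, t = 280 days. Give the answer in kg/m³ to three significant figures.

For an instantaneous plane source, C(x,t) = M/(n_e·A·√(4πDt)) · exp(−(x−vt)²/(4Dt)), with n_e·A the pore (flow) area.
Plume center vt = 1.0 × 280 = 280 m, so the well at 290 m is 10 m downgradient of the peak.
√(4πDt) = 33.56 m, giving peak height M/(n_e·A·√(4πDt)) = 3.3/(0.45 × 25 × 33.56) = 0.008741 kg/m³.
(x−vt)²/(4Dt) = (10)²/(4 × 0.32 × 280) = 0.2790; exp(−0.2790) = 0.7565.
C = 0.008741 × 0.7565 = 0.00661 kg/m³.

0.00661 kg/m³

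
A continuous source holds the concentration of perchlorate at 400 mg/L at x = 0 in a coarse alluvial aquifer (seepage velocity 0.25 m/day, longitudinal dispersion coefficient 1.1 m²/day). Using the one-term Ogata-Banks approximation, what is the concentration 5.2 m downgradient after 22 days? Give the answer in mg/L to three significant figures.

207 mg/L

For a continuous step input, C/C₀ ≈ ½·erfc((x−vt)/(2√(Dt))).
vt = 0.25 × 22 = 5.5 m and 2√(Dt) = 2√(1.1 × 22) = 9.839 m.
Argument (x−vt)/(2√(Dt)) = (5.2 − 5.5)/9.839 = -0.03049; ½·erfc(-0.03049) = 0.5172.
C = 400 × 0.5172 = 207 mg/L.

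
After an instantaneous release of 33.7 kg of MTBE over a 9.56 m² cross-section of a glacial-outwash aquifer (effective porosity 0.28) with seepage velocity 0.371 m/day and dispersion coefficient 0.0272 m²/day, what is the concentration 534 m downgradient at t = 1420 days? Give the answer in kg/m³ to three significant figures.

For an instantaneous plane source, C(x,t) = M/(n_e·A·√(4πDt)) · exp(−(x−vt)²/(4Dt)), with n_e·A the pore (flow) area.
Plume center vt = 0.371 × 1420 = 526.82 m, so the well at 534 m is 7.18 m downgradient of the peak.
√(4πDt) = 22.03 m, giving peak height M/(n_e·A·√(4πDt)) = 33.7/(0.28 × 9.56 × 22.03) = 0.5715 kg/m³.
(x−vt)²/(4Dt) = (7.18)²/(4 × 0.0272 × 1420) = 0.3337; exp(−0.3337) = 0.7163.
C = 0.5715 × 0.7163 = 0.409 kg/m³.

0.409 kg/m³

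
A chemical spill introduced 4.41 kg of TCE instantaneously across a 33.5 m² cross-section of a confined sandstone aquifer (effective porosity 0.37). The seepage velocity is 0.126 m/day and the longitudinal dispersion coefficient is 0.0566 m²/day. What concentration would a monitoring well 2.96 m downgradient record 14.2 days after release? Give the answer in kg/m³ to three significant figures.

For an instantaneous plane source, C(x,t) = M/(n_e·A·√(4πDt)) · exp(−(x−vt)²/(4Dt)), with n_e·A the pore (flow) area.
Plume center vt = 0.126 × 14.2 = 1.7892 m, so the well at 2.96 m is 1.1708 m downgradient of the peak.
√(4πDt) = 3.178 m, giving peak height M/(n_e·A·√(4πDt)) = 4.41/(0.37 × 33.5 × 3.178) = 0.1120 kg/m³.
(x−vt)²/(4Dt) = (1.1708)²/(4 × 0.0566 × 14.2) = 0.4264; exp(−0.4264) = 0.6529.
C = 0.1120 × 0.6529 = 0.0731 kg/m³.

0.0731 kg/m³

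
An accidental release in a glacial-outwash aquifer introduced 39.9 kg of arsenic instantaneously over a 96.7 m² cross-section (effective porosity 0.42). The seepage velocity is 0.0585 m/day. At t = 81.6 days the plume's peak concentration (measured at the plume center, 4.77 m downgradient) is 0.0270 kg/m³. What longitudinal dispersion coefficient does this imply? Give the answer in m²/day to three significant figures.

1.29 m²/day

At the plume center C_max = M/(n_e·A·√(4πDt)), so D = M²/(4πt·(n_e·A·C_max)²).
n_e·A·C_max = 0.42 × 96.7 × 0.0270 = 1.097 kg/m.
D = 39.9²/(4π × 81.6 × 1.097²) = 1.29 m²/day.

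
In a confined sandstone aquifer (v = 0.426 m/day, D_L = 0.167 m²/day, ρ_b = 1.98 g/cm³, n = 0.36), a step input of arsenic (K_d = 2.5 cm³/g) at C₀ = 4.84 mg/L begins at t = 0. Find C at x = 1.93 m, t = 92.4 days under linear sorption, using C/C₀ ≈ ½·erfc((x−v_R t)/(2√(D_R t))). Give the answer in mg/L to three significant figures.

Retardation factor R = 1 + ρ_b·K_d/n = 1 + 1.98 × 2.5/0.36 = 14.75.
Sorption retards both mechanisms: v_R = v/R = 0.02888 m/day, D_R = D/R = 0.01132 m²/day.
v_R·t = 0.02888 × 92.4 = 2.668512 m; 2√(D_R t) = 2.045 m; argument = (1.93 − 2.668512)/2.045 = -0.3611.
C = C₀ × ½·erfc(-0.3611) = 4.84 × 0.6952 = 3.36 mg/L.

3.36 mg/L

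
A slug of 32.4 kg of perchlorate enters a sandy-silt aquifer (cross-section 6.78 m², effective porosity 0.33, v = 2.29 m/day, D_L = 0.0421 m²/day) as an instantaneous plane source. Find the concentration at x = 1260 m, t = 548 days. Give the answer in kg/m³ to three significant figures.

0.643 kg/m³

For an instantaneous plane source, C(x,t) = M/(n_e·A·√(4πDt)) · exp(−(x−vt)²/(4Dt)), with n_e·A the pore (flow) area.
Plume center vt = 2.29 × 548 = 1254.92 m, so the well at 1260 m is 5.08 m downgradient of the peak.
√(4πDt) = 17.03 m, giving peak height M/(n_e·A·√(4πDt)) = 32.4/(0.33 × 6.78 × 17.03) = 0.8503 kg/m³.
(x−vt)²/(4Dt) = (5.08)²/(4 × 0.0421 × 548) = 0.2796; exp(−0.2796) = 0.7561.
C = 0.8503 × 0.7561 = 0.643 kg/m³.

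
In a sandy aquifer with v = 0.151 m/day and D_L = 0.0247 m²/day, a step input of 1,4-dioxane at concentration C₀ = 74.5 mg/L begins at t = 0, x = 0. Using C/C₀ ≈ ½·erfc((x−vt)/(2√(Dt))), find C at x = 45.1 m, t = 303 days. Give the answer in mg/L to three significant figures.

42.2 mg/L

For a continuous step input, C/C₀ ≈ ½·erfc((x−vt)/(2√(Dt))).
vt = 0.151 × 303 = 45.753 m and 2√(Dt) = 2√(0.0247 × 303) = 5.471 m.
Argument (x−vt)/(2√(Dt)) = (45.1 − 45.753)/5.471 = -0.1194; ½·erfc(-0.1194) = 0.5670.
C = 74.5 × 0.5670 = 42.2 mg/L.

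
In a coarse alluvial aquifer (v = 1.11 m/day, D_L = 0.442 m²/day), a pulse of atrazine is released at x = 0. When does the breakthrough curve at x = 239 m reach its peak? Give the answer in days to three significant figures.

For the 1D instantaneous-source solution, setting ∂C/∂t = 0 at fixed x gives v²t² + 2Dt − x² = 0, so t = (√(D² + v²x²) − D)/v².
√(D² + v²x²) = √(0.442² + 1.11² × 239²) = 265.3; v² = 1.2321.
t = (265.3 − 0.442)/1.2321 = 215 days (vs. the pure-advection estimate x/v = 215 d).

215 days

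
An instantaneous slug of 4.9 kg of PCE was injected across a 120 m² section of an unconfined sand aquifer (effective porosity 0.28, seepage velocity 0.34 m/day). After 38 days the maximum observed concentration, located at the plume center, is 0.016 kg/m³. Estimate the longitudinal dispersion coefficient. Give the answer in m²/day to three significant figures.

At the plume center C_max = M/(n_e·A·√(4πDt)), so D = M²/(4πt·(n_e·A·C_max)²).
n_e·A·C_max = 0.28 × 120 × 0.016 = 0.5376 kg/m.
D = 4.9²/(4π × 38 × 0.5376²) = 0.174 m²/day.

0.174 m²/day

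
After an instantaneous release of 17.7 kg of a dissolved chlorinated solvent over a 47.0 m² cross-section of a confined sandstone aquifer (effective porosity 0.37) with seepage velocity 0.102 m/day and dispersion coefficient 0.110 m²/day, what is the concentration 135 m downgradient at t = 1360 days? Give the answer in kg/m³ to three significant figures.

0.0229 kg/m³

For an instantaneous plane source, C(x,t) = M/(n_e·A·√(4πDt)) · exp(−(x−vt)²/(4Dt)), with n_e·A the pore (flow) area.
Plume center vt = 0.102 × 1360 = 138.72 m, so the well at 135 m is 3.72 m upgradient of the peak.
√(4πDt) = 43.36 m, giving peak height M/(n_e·A·√(4πDt)) = 17.7/(0.37 × 47.0 × 43.36) = 0.02347 kg/m³.
(x−vt)²/(4Dt) = (-3.72)²/(4 × 0.110 × 1360) = 0.02313; exp(−0.02313) = 0.9771.
C = 0.02347 × 0.9771 = 0.0229 kg/m³.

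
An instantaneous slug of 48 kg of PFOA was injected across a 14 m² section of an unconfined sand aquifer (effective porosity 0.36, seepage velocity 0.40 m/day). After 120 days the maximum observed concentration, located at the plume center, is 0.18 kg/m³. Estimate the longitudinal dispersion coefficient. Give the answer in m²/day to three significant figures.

1.86 m²/day

At the plume center C_max = M/(n_e·A·√(4πDt)), so D = M²/(4πt·(n_e·A·C_max)²).
n_e·A·C_max = 0.36 × 14 × 0.18 = 0.9072 kg/m.
D = 48²/(4π × 120 × 0.9072²) = 1.86 m²/day.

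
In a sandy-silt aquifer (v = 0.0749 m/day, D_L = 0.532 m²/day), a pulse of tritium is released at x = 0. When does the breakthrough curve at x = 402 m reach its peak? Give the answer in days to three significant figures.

5270 days

For the 1D instantaneous-source solution, setting ∂C/∂t = 0 at fixed x gives v²t² + 2Dt − x² = 0, so t = (√(D² + v²x²) − D)/v².
√(D² + v²x²) = √(0.532² + 0.0749² × 402²) = 30.11; v² = 0.00561001.
t = (30.11 − 0.532)/0.00561001 = 5270 days (vs. the pure-advection estimate x/v = 5370 d).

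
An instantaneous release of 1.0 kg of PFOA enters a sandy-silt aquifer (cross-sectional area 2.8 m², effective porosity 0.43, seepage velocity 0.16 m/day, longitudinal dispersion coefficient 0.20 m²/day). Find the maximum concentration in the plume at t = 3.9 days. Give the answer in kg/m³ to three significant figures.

The peak of an instantaneous 1D plume sits at x = vt; there the Gaussian factor is 1 and C_max = M/(n_e·A·√(4πDt)), where n_e·A is the pore area the mass is dissolved in.
√(4πDt) = √(4π × 0.20 × 3.9) = 3.131 m, so C_max = 1.0/(0.43 × 2.8 × 3.131) = 0.265 kg/m³.

0.265 kg/m³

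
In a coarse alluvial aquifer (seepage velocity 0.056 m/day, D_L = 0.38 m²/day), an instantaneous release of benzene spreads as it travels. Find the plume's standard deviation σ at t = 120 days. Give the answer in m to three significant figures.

9.55 m

Dispersive spreading gives a Gaussian with σ² = 2Dt; advection only shifts the center.
σ = √(2 × 0.38 × 120) = 9.55 m.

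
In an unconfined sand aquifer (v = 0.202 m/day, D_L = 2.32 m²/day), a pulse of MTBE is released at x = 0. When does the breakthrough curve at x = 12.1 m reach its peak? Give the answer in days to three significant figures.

For the 1D instantaneous-source solution, setting ∂C/∂t = 0 at fixed x gives v²t² + 2Dt − x² = 0, so t = (√(D² + v²x²) − D)/v².
√(D² + v²x²) = √(2.32² + 0.202² × 12.1²) = 3.370; v² = 0.040804.
t = (3.370 − 2.32)/0.040804 = 25.7 days (vs. the pure-advection estimate x/v = 59.9 d).

25.7 days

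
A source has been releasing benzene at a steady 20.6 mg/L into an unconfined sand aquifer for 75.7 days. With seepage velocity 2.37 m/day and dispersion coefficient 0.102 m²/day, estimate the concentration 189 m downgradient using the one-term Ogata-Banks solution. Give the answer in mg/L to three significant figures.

For a continuous step input, C/C₀ ≈ ½·erfc((x−vt)/(2√(Dt))).
vt = 2.37 × 75.7 = 179.409 m and 2√(Dt) = 2√(0.102 × 75.7) = 5.557 m.
Argument (x−vt)/(2√(Dt)) = (189 − 179.409)/5.557 = 1.726; ½·erfc(1.726) = 0.007325.
C = 20.6 × 0.007325 = 0.151 mg/L.

0.151 mg/L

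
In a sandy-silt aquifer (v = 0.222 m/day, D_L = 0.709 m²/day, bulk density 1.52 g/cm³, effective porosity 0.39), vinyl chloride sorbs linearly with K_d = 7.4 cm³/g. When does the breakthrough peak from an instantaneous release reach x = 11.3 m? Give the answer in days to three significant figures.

1150 days

Retardation factor R = 1 + ρ_b·K_d/n = 1 + 1.52 × 7.4/0.39 = 29.84.
Sorption retards both mechanisms: v_R = v/R = 0.007440 m/day, D_R = D/R = 0.02376 m²/day.
Peak time from v_R²t² + 2D_R t − x² = 0: t = (√(D_R² + v_R²x²) − D_R)/v_R².
√(D_R² + v_R²x²) = √(0.02376² + 0.007440² × 11.3²) = 0.08736; v_R² = 5.535e-05.
t = (0.08736 − 0.02376)/5.535e-05 = 1150 days.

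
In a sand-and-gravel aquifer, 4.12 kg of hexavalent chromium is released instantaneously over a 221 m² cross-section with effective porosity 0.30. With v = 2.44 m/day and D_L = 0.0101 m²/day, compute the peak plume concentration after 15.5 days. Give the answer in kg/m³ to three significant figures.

The peak of an instantaneous 1D plume sits at x = vt; there the Gaussian factor is 1 and C_max = M/(n_e·A·√(4πDt)), where n_e·A is the pore area the mass is dissolved in.
√(4πDt) = √(4π × 0.0101 × 15.5) = 1.403 m, so C_max = 4.12/(0.30 × 221 × 1.403) = 0.0443 kg/m³.

0.0443 kg/m³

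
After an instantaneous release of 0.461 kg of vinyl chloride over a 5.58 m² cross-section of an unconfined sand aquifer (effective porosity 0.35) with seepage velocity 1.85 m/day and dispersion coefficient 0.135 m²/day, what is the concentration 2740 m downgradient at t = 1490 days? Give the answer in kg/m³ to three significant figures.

0.00335 kg/m³

For an instantaneous plane source, C(x,t) = M/(n_e·A·√(4πDt)) · exp(−(x−vt)²/(4Dt)), with n_e·A the pore (flow) area.
Plume center vt = 1.85 × 1490 = 2756.5 m, so the well at 2740 m is 16.5 m upgradient of the peak.
√(4πDt) = 50.28 m, giving peak height M/(n_e·A·√(4πDt)) = 0.461/(0.35 × 5.58 × 50.28) = 0.004695 kg/m³.
(x−vt)²/(4Dt) = (-16.5)²/(4 × 0.135 × 1490) = 0.3384; exp(−0.3384) = 0.7129.
C = 0.004695 × 0.7129 = 0.00335 kg/m³.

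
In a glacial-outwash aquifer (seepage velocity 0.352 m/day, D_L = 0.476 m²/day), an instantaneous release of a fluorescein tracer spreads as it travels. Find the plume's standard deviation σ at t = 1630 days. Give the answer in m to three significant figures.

Dispersive spreading gives a Gaussian with σ² = 2Dt; advection only shifts the center.
σ = √(2 × 0.476 × 1630) = 39.4 m.

39.4 m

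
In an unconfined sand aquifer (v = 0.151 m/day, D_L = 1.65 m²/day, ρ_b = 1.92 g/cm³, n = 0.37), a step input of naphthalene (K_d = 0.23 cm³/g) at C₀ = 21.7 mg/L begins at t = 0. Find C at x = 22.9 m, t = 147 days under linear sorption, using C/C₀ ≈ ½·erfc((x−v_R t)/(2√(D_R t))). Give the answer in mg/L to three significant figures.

4.23 mg/L

Retardation factor R = 1 + ρ_b·K_d/n = 1 + 1.92 × 0.23/0.37 = 2.194.
Sorption retards both mechanisms: v_R = v/R = 0.06882 m/day, D_R = D/R = 0.7521 m²/day.
v_R·t = 0.06882 × 147 = 10.11654 m; 2√(D_R t) = 21.03 m; argument = (22.9 − 10.11654)/21.03 = 0.6079.
C = C₀ × ½·erfc(0.6079) = 21.7 × 0.1950 = 4.23 mg/L.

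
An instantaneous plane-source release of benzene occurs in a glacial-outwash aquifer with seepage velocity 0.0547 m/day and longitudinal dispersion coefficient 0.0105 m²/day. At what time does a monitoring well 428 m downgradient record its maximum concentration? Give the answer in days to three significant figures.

For the 1D instantaneous-source solution, setting ∂C/∂t = 0 at fixed x gives v²t² + 2Dt − x² = 0, so t = (√(D² + v²x²) − D)/v².
√(D² + v²x²) = √(0.0105² + 0.0547² × 428²) = 23.41; v² = 0.00299209.
t = (23.41 − 0.0105)/0.00299209 = 7820 days (vs. the pure-advection estimate x/v = 7820 d).

7820 days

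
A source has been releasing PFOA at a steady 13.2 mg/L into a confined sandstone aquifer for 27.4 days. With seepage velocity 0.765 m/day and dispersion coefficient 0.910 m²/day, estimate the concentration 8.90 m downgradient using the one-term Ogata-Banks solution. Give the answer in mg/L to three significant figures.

For a continuous step input, C/C₀ ≈ ½·erfc((x−vt)/(2√(Dt))).
vt = 0.765 × 27.4 = 20.961 m and 2√(Dt) = 2√(0.910 × 27.4) = 9.987 m.
Argument (x−vt)/(2√(Dt)) = (8.90 − 20.961)/9.987 = -1.208; ½·erfc(-1.208) = 0.9562.
C = 13.2 × 0.9562 = 12.6 mg/L.

12.6 mg/L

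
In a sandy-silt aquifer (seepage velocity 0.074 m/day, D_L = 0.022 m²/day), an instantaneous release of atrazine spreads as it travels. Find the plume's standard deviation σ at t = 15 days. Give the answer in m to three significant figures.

Dispersive spreading gives a Gaussian with σ² = 2Dt; advection only shifts the center.
σ = √(2 × 0.022 × 15) = 0.812 m.

0.812 m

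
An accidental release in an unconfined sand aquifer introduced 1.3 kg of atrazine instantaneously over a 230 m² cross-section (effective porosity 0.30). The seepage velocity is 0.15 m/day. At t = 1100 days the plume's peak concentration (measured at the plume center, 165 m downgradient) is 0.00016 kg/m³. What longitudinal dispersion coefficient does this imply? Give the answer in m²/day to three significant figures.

At the plume center C_max = M/(n_e·A·√(4πDt)), so D = M²/(4πt·(n_e·A·C_max)²).
n_e·A·C_max = 0.30 × 230 × 0.00016 = 0.01104 kg/m.
D = 1.3²/(4π × 1100 × 0.01104²) = 1.00 m²/day.

1.00 m²/day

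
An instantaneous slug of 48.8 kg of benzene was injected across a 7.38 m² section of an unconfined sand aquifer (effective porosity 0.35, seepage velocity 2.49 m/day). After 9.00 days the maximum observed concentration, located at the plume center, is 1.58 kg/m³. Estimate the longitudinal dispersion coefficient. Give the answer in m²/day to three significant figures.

At the plume center C_max = M/(n_e·A·√(4πDt)), so D = M²/(4πt·(n_e·A·C_max)²).
n_e·A·C_max = 0.35 × 7.38 × 1.58 = 4.081 kg/m.
D = 48.8²/(4π × 9.00 × 4.081²) = 1.26 m²/day.

1.26 m²/day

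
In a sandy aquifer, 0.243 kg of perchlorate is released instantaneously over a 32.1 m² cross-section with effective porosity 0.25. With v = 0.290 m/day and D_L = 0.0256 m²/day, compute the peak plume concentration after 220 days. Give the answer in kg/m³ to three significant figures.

0.00360 kg/m³

The peak of an instantaneous 1D plume sits at x = vt; there the Gaussian factor is 1 and C_max = M/(n_e·A·√(4πDt)), where n_e·A is the pore area the mass is dissolved in.
√(4πDt) = √(4π × 0.0256 × 220) = 8.413 m, so C_max = 0.243/(0.25 × 32.1 × 8.413) = 0.00360 kg/m³.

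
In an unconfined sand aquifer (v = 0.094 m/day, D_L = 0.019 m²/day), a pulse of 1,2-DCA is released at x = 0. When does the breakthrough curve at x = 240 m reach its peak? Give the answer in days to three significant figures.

2550 days

For the 1D instantaneous-source solution, setting ∂C/∂t = 0 at fixed x gives v²t² + 2Dt − x² = 0, so t = (√(D² + v²x²) − D)/v².
√(D² + v²x²) = √(0.019² + 0.094² × 240²) = 22.56; v² = 0.008836.
t = (22.56 − 0.019)/0.008836 = 2550 days (vs. the pure-advection estimate x/v = 2550 d).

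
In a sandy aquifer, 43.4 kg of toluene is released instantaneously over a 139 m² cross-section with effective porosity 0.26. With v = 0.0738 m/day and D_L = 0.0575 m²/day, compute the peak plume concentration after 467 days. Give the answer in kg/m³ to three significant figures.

0.0654 kg/m³

The peak of an instantaneous 1D plume sits at x = vt; there the Gaussian factor is 1 and C_max = M/(n_e·A·√(4πDt)), where n_e·A is the pore area the mass is dissolved in.
√(4πDt) = √(4π × 0.0575 × 467) = 18.37 m, so C_max = 43.4/(0.26 × 139 × 18.37) = 0.0654 kg/m³.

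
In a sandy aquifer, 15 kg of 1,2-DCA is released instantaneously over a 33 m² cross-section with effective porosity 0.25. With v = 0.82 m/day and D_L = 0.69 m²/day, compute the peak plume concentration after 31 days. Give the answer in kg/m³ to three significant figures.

The peak of an instantaneous 1D plume sits at x = vt; there the Gaussian factor is 1 and C_max = M/(n_e·A·√(4πDt)), where n_e·A is the pore area the mass is dissolved in.
√(4πDt) = √(4π × 0.69 × 31) = 16.39 m, so C_max = 15/(0.25 × 33 × 16.39) = 0.111 kg/m³.

0.111 kg/m³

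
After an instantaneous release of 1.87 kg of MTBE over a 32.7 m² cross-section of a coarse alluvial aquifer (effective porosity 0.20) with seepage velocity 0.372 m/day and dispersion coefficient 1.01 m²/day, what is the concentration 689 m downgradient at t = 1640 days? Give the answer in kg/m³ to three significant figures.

0.000774 kg/m³

For an instantaneous plane source, C(x,t) = M/(n_e·A·√(4πDt)) · exp(−(x−vt)²/(4Dt)), with n_e·A the pore (flow) area.
Plume center vt = 0.372 × 1640 = 610.08 m, so the well at 689 m is 78.92 m downgradient of the peak.
√(4πDt) = 144.3 m, giving peak height M/(n_e·A·√(4πDt)) = 1.87/(0.20 × 32.7 × 144.3) = 0.001982 kg/m³.
(x−vt)²/(4Dt) = (78.92)²/(4 × 1.01 × 1640) = 0.9400; exp(−0.9400) = 0.3906.
C = 0.001982 × 0.3906 = 0.000774 kg/m³.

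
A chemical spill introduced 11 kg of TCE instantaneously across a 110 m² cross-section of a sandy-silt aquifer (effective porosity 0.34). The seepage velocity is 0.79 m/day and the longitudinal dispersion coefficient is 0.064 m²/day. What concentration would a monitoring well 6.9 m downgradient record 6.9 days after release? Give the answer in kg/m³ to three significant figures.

For an instantaneous plane source, C(x,t) = M/(n_e·A·√(4πDt)) · exp(−(x−vt)²/(4Dt)), with n_e·A the pore (flow) area.
Plume center vt = 0.79 × 6.9 = 5.451 m, so the well at 6.9 m is 1.449 m downgradient of the peak.
√(4πDt) = 2.356 m, giving peak height M/(n_e·A·√(4πDt)) = 11/(0.34 × 110 × 2.356) = 0.1248 kg/m³.
(x−vt)²/(4Dt) = (1.449)²/(4 × 0.064 × 6.9) = 1.189; exp(−1.189) = 0.3045.
C = 0.1248 × 0.3045 = 0.0380 kg/m³.

0.0380 kg/m³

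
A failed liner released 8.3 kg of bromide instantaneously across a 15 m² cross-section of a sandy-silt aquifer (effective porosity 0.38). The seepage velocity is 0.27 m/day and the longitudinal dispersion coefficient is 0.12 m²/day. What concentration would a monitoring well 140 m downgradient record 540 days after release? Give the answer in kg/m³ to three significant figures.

0.0448 kg/m³

For an instantaneous plane source, C(x,t) = M/(n_e·A·√(4πDt)) · exp(−(x−vt)²/(4Dt)), with n_e·A the pore (flow) area.
Plume center vt = 0.27 × 540 = 145.8 m, so the well at 140 m is 5.8 m upgradient of the peak.
√(4πDt) = 28.54 m, giving peak height M/(n_e·A·√(4πDt)) = 8.3/(0.38 × 15 × 28.54) = 0.05102 kg/m³.
(x−vt)²/(4Dt) = (-5.8)²/(4 × 0.12 × 540) = 0.1298; exp(−0.1298) = 0.8783.
C = 0.05102 × 0.8783 = 0.0448 kg/m³.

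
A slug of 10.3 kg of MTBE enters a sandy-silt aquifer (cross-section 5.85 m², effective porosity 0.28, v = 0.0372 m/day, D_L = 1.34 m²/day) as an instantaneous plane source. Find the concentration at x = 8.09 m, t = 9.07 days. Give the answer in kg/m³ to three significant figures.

For an instantaneous plane source, C(x,t) = M/(n_e·A·√(4πDt)) · exp(−(x−vt)²/(4Dt)), with n_e·A the pore (flow) area.
Plume center vt = 0.0372 × 9.07 = 0.337404 m, so the well at 8.09 m is 7.752596 m downgradient of the peak.
√(4πDt) = 12.36 m, giving peak height M/(n_e·A·√(4πDt)) = 10.3/(0.28 × 5.85 × 12.36) = 0.5088 kg/m³.
(x−vt)²/(4Dt) = (7.752596)²/(4 × 1.34 × 9.07) = 1.236; exp(−1.236) = 0.2905.
C = 0.5088 × 0.2905 = 0.148 kg/m³.

0.148 kg/m³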